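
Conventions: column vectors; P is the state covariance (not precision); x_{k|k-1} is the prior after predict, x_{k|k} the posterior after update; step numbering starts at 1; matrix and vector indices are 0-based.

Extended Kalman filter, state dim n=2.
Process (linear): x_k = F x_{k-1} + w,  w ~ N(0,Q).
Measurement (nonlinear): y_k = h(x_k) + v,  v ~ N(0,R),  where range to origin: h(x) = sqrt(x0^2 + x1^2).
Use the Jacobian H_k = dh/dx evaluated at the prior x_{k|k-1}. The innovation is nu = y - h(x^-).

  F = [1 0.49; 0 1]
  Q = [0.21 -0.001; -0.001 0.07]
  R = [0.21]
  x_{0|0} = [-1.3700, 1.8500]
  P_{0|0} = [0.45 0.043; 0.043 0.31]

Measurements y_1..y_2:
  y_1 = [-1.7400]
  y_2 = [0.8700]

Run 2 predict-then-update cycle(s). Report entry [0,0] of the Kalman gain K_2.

K[0,0] = -0.8378

step 1: x^-=[-0.4635, 1.8500]  P^-=[0.7766 0.1939; 0.1939 0.3800]  H_jac=[-0.2430 0.9700]  S=[0.5220]  K=[-0.0012; 0.6159]  nu=[-3.6472]  x^+=[-0.4590, -0.3962]  P^+=[0.7766 0.1943; 0.1943 0.1820]
step 2: x^-=[-0.6531, -0.3962]  P^-=[1.2207 0.2825; 0.2825 0.2520]  H_jac=[-0.8550 -0.5186]  S=[1.4207]  K=[-0.8378; -0.2620]  nu=[0.1061]  x^+=[-0.7420, -0.4240]  P^+=[0.2236 -0.0294; -0.0294 0.1545]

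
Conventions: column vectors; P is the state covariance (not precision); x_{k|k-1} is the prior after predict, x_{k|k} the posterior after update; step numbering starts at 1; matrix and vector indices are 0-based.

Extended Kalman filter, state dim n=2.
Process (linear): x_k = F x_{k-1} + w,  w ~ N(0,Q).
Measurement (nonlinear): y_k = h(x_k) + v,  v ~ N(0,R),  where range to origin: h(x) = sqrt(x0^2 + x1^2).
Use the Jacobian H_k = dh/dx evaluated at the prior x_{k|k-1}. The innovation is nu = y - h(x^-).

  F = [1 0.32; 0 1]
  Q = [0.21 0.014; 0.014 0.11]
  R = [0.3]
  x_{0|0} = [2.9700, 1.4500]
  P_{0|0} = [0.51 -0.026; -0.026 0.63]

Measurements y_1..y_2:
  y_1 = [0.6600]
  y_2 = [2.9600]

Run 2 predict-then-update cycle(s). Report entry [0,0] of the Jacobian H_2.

step 1: x^-=[3.4340, 1.4500]  P^-=[0.7679 0.1896; 0.1896 0.7400]  H_jac=[0.9212 0.3890]  S=[1.1995]  K=[0.6512; 0.3856]  nu=[-3.0676]  x^+=[1.4364, 0.2672]  P^+=[0.2592 -0.1116; -0.1116 0.5617]
step 2: x^-=[1.5219, 0.2672]  P^-=[0.4553 0.0821; 0.0821 0.6717]  H_jac=[0.9849 0.1729]  S=[0.7897]  K=[0.5858; 0.2495]  nu=[1.4148]  x^+=[2.3507, 0.6202]  P^+=[0.1843 -0.0333; -0.0333 0.6225]

H_jac[0,0] = 0.9849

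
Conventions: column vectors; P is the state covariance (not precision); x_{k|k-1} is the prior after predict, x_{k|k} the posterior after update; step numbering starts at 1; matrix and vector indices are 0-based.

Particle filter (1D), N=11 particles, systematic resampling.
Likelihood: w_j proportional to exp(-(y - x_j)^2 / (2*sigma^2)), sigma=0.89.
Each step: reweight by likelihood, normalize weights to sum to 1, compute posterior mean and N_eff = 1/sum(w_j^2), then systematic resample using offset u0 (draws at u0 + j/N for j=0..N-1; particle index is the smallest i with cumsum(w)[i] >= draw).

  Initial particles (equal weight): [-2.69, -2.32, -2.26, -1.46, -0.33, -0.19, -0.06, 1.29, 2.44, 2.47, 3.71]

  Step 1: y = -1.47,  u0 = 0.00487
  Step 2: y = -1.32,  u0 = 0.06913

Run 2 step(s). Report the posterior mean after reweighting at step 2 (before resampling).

post_mean = -1.5104

step 1: w=[0.1032, 0.1673, 0.1780, 0.2640, 0.1162, 0.0938, 0.0753, 0.0022, 0.0000, 0.0000, 0.0000]  mean=-1.5113  Neff=5.9525  idx=[0, 0, 1, 2, 2, 3, 3, 3, 4, 4, 5]
step 2: w=[0.0451, 0.0451, 0.0785, 0.0845, 0.0845, 0.1458, 0.1458, 0.1458, 0.0795, 0.0795, 0.0659]  mean=-1.5104  Neff=9.5011  idx=[1, 2, 3, 5, 5, 6, 6, 7, 8, 9, 10]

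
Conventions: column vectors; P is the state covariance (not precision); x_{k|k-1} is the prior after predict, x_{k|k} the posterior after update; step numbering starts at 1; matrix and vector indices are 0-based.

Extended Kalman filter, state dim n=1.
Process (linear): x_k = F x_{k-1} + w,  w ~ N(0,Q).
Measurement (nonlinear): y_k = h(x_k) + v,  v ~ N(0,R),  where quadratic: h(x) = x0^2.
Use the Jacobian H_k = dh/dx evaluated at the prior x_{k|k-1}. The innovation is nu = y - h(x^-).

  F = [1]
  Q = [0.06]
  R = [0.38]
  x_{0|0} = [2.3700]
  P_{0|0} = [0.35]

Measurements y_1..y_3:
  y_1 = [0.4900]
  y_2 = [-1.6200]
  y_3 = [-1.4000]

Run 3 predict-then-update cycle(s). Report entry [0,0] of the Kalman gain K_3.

K[0,0] = 0.2115

step 1: x^-=[2.3700]  P^-=[0.4100]  H_jac=[4.7400]  S=[9.5917]  K=[0.2026]  nu=[-5.1269]  x^+=[1.3312]  P^+=[0.0162]
step 2: x^-=[1.3312]  P^-=[0.0762]  H_jac=[2.6625]  S=[0.9205]  K=[0.2205]  nu=[-3.3922]  x^+=[0.5831]  P^+=[0.0315]
step 3: x^-=[0.5831]  P^-=[0.0915]  H_jac=[1.1663]  S=[0.5044]  K=[0.2115]  nu=[-1.7400]  x^+=[0.2151]  P^+=[0.0689]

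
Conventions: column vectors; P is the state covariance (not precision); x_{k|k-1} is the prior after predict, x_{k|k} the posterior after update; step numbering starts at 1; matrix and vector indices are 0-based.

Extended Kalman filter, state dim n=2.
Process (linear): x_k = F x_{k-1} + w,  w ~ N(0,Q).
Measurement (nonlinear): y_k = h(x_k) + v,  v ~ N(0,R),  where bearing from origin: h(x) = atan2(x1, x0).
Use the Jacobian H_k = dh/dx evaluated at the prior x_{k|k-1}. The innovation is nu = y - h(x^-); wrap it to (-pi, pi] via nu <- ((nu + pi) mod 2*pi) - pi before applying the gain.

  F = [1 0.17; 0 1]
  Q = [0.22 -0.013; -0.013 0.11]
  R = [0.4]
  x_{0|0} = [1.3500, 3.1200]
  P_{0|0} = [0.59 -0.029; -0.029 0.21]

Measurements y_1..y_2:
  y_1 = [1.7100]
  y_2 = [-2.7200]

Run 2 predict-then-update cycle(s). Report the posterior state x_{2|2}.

x_post = [0.9896, 3.4767]

step 1: x^-=[1.8804, 3.1200]  P^-=[0.8062 -0.0063; -0.0063 0.3200]  H_jac=[-0.2351 0.1417]  S=[0.4514]  K=[-0.4219; 0.1037]  nu=[0.6816]  x^+=[1.5928, 3.1907]  P^+=[0.7259 0.0135; 0.0135 0.3151]
step 2: x^-=[2.1353, 3.1907]  P^-=[0.9595 0.0540; 0.0540 0.4251]  H_jac=[-0.2165 0.1449]  S=[0.4505]  K=[-0.4437; 0.1107]  nu=[2.5822]  x^+=[0.9896, 3.4767]  P^+=[0.8709 0.0762; 0.0762 0.4196]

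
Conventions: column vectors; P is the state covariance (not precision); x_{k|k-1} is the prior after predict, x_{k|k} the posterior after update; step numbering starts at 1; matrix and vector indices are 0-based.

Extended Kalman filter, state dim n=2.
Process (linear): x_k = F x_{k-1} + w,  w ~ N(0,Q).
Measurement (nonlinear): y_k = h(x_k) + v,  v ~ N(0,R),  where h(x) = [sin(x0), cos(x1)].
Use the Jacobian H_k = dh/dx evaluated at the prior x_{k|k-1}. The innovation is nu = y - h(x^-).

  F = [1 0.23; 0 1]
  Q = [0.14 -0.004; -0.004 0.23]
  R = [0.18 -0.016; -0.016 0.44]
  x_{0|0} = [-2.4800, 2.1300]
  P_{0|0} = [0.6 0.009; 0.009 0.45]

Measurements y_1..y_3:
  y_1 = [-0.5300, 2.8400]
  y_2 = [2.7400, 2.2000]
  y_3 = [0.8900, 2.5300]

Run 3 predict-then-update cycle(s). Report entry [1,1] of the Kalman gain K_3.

K[1,1] = 0.5293

step 1: x^-=[-1.9901, 2.1300]  P^-=[0.7679 0.1085; 0.1085 0.6800]  H_jac=[-0.4071 0.0000; 0.0000 -0.8477]  S=[0.3073 0.0214; 0.0214 0.9286]  K=[-1.0122 -0.0757; -0.1006 -0.6184]  nu=[0.3834, 3.3705]  x^+=[-2.6332, 0.0071]  P^+=[0.4445 0.0202; 0.0202 0.3191]
step 2: x^-=[-2.6316, 0.0071]  P^-=[0.6107 0.0896; 0.0896 0.5491]  H_jac=[-0.8727 0.0000; 0.0000 -0.0071]  S=[0.6451 -0.0154; -0.0154 0.4400]  K=[-0.8269 -0.0305; -0.1215 -0.0131]  nu=[3.2282, 1.2000]  x^+=[-5.3374, -0.4008]  P^+=[0.1700 0.0248; 0.0248 0.5395]
step 3: x^-=[-5.4296, -0.4008]  P^-=[0.3499 0.1449; 0.1449 0.7695]  H_jac=[0.6573 0.0000; 0.0000 0.3901]  S=[0.3312 0.0212; 0.0212 0.5571]  K=[0.6897 0.0753; 0.2538 0.5293]  nu=[0.1363, 1.6092]  x^+=[-5.2144, 0.4855]  P^+=[0.1870 0.0566; 0.0566 0.5865]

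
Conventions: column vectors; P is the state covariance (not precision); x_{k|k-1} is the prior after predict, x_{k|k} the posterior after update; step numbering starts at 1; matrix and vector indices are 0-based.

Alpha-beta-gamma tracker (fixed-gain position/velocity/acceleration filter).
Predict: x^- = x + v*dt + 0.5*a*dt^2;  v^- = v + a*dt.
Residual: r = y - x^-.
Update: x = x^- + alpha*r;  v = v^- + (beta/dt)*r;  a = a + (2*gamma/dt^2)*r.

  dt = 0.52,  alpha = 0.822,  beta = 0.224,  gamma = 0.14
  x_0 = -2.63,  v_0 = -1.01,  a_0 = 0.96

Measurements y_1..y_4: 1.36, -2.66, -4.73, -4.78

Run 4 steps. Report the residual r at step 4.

step 1: x_pred=-3.0254  r=4.3854  x^+=0.5794  v^+=1.3783  a^+=5.5011
step 2: x_pred=2.0399  r=-4.6999  x^+=-1.8234  v^+=2.2143  a^+=0.6344
step 3: x_pred=-0.5862  r=-4.1438  x^+=-3.9924  v^+=0.7592  a^+=-3.6565
step 4: x_pred=-4.0920  r=-0.6880  x^+=-4.6575  v^+=-1.4386  a^+=-4.3690

resid = -0.6880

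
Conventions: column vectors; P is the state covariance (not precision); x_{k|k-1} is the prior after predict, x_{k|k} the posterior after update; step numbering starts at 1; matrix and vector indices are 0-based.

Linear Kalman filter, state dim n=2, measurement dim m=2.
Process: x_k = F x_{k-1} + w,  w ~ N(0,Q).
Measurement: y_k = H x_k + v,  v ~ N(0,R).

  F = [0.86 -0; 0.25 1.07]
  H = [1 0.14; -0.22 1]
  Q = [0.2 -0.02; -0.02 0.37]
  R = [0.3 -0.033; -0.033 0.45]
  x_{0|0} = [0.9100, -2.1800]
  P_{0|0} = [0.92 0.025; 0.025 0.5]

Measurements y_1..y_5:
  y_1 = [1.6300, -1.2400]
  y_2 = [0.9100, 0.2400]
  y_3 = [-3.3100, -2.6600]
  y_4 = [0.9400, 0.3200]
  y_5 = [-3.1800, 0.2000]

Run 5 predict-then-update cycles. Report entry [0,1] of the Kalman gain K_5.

step 1: x^-=[0.7826, -2.1051]  P^-=[0.8804 0.2008; 0.2008 1.0133]  S=[1.2565 0.1098; 0.1098 1.4176]  K=[0.7276 -0.0513; 0.2144 0.6671]  nu=[1.1421, 1.0373]  x^+=[1.5603, -1.1683]  P^+=[0.2198 0.0012; 0.0012 0.2934]
step 2: x^-=[1.3419, -0.8600]  P^-=[0.3626 0.0284; 0.0284 0.7203]  S=[0.6846 0.0156; 0.0156 1.1753]  K=[0.5365 -0.0508; 0.1750 0.6052]  nu=[-0.3115, 1.3952]  x^+=[1.1038, -0.0701]  P^+=[0.1633 -0.0047; -0.0047 0.2655]
step 3: x^-=[0.9493, 0.2009]  P^-=[0.3208 0.0108; 0.0108 0.6817]  S=[0.6372 0.0024; 0.0024 1.1425]  K=[0.5060 -0.0533; 0.1646 0.5943]  nu=[-4.2874, -2.6521]  x^+=[-1.0787, -2.0808]  P^+=[0.1545 -0.0067; -0.0067 0.2605]
step 4: x^-=[-0.9277, -2.4961]  P^-=[0.3143 0.0070; 0.0070 0.6743]  S=[0.6295 -0.0009; -0.0009 1.1364]  K=[0.5008 -0.0542; 0.1620 0.5921]  nu=[2.2172, 2.6120]  x^+=[0.0409, -0.5902]  P^+=[0.1530 -0.0073; -0.0073 0.2595]
step 5: x^-=[0.0352, -0.6213]  P^-=[0.3132 0.0062; 0.0062 0.6728]  S=[0.6281 -0.0017; -0.0017 1.1352]  K=[0.4999 -0.0545; 0.1614 0.5917]  nu=[-3.1282, 0.8290]  x^+=[-1.5736, -0.6358]  P^+=[0.1528 -0.0074; -0.0074 0.2593]

K[0,1] = -0.0545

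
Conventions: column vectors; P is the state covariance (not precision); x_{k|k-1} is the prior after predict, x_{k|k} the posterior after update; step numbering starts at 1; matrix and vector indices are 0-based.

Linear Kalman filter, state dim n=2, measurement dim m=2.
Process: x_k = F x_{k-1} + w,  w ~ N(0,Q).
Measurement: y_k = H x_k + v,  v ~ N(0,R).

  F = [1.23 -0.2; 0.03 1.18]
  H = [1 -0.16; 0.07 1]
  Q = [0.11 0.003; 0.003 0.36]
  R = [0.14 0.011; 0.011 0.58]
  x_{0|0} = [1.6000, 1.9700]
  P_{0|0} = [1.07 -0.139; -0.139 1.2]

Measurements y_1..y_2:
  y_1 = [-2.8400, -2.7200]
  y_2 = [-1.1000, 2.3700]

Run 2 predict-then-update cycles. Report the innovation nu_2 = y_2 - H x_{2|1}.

step 1: x^-=[1.5740, 2.3726]  P^-=[1.8452 -0.4416; -0.4416 2.0220]  S=[2.1783 -0.6200; -0.6200 2.5492]  K=[0.9075 0.0981; -0.1385 0.7474]  nu=[-4.0344, -5.2028]  x^+=[-2.5977, -0.9569]  P^+=[0.1373 0.0573; 0.0573 0.4279]
step 2: x^-=[-3.0038, -1.2071]  P^-=[0.3066 -0.0101; -0.0101 0.9600]  S=[0.4744 -0.1311; -0.1311 1.5401]  K=[0.6675 0.0642; -0.1771 0.6078]  nu=[1.7107, 3.7873]  x^+=[-1.6188, 0.7920]  P^+=[0.1002 0.0376; 0.0376 0.3480]

innov = [1.7107, 3.7873]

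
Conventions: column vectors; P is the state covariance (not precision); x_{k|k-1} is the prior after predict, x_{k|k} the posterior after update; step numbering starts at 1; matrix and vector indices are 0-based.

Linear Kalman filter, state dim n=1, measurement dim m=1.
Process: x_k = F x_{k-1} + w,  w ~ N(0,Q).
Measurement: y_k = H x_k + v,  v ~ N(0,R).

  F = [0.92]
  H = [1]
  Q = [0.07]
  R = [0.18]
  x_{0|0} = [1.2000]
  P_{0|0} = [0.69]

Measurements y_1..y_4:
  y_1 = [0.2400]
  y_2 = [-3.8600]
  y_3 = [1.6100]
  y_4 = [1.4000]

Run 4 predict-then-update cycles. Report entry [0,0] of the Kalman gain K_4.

step 1: x^-=[1.1040]  P^-=[0.6540]  S=[0.8340]  K=[0.7842]  nu=[-0.8640]  x^+=[0.4265]  P^+=[0.1412]
step 2: x^-=[0.3924]  P^-=[0.1895]  S=[0.3695]  K=[0.5128]  nu=[-4.2524]  x^+=[-1.7883]  P^+=[0.0923]
step 3: x^-=[-1.6453]  P^-=[0.1481]  S=[0.3281]  K=[0.4514]  nu=[3.2553]  x^+=[-0.1757]  P^+=[0.0813]
step 4: x^-=[-0.1617]  P^-=[0.1388]  S=[0.3188]  K=[0.4353]  nu=[1.5617]  x^+=[0.5182]  P^+=[0.0784]

K[0,0] = 0.4353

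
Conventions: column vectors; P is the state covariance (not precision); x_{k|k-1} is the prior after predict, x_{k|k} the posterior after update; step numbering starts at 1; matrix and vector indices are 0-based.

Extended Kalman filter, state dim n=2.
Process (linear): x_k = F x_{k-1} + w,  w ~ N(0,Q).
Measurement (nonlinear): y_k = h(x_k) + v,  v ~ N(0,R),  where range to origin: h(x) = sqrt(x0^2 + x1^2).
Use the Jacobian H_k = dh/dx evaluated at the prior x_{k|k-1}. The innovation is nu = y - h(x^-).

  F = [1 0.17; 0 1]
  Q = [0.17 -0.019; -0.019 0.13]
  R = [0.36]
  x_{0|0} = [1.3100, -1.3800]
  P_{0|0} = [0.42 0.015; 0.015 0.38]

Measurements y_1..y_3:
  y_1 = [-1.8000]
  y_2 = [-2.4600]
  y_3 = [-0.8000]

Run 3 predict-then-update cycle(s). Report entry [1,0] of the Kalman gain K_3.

K[1,0] = 0.3224

step 1: x^-=[1.0754, -1.3800]  P^-=[0.6061 0.0606; 0.0606 0.5100]  H_jac=[0.6147 -0.7888]  S=[0.8475]  K=[0.3832; -0.4307]  nu=[-3.5495]  x^+=[-0.2846, 0.1488]  P^+=[0.4817 0.2005; 0.2005 0.3528]
step 2: x^-=[-0.2594, 0.1488]  P^-=[0.7300 0.2414; 0.2414 0.4828]  H_jac=[-0.8674 0.4975]  S=[0.8204]  K=[-0.6254; 0.0375]  nu=[-2.7590]  x^+=[1.4662, 0.0453]  P^+=[0.4091 0.2607; 0.2607 0.4816]
step 3: x^-=[1.4739, 0.0453]  P^-=[0.6816 0.3236; 0.3236 0.6116]  H_jac=[0.9995 0.0307]  S=[1.0614]  K=[0.6512; 0.3224]  nu=[-2.2746]  x^+=[-0.0074, -0.6880]  P^+=[0.2315 0.1007; 0.1007 0.5013]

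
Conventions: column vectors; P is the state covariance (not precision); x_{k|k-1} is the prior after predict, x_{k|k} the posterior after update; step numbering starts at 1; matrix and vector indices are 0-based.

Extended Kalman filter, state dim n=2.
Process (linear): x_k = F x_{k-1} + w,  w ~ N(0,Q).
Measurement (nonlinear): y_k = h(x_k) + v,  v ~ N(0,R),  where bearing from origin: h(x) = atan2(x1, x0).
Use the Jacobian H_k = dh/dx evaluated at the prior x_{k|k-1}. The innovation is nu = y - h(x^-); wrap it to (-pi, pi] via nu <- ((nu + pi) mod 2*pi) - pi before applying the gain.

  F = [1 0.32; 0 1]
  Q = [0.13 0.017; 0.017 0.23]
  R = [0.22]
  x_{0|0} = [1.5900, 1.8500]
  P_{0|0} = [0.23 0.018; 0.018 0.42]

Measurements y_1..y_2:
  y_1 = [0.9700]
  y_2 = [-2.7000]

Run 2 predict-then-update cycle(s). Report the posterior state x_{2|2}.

step 1: x^-=[2.1820, 1.8500]  P^-=[0.4145 0.1694; 0.1694 0.6500]  H_jac=[-0.2261 0.2666]  S=[0.2670]  K=[-0.1818; 0.5057]  nu=[0.2668]  x^+=[2.1335, 1.9849]  P^+=[0.4057 0.1939; 0.1939 0.5817]
step 2: x^-=[2.7687, 1.9849]  P^-=[0.7194 0.3971; 0.3971 0.8117]  H_jac=[-0.1710 0.2386]  S=[0.2548]  K=[-0.1111; 0.4934]  nu=[2.9612]  x^+=[2.4398, 3.4459]  P^+=[0.7163 0.4111; 0.4111 0.7497]

x_post = [2.4398, 3.4459]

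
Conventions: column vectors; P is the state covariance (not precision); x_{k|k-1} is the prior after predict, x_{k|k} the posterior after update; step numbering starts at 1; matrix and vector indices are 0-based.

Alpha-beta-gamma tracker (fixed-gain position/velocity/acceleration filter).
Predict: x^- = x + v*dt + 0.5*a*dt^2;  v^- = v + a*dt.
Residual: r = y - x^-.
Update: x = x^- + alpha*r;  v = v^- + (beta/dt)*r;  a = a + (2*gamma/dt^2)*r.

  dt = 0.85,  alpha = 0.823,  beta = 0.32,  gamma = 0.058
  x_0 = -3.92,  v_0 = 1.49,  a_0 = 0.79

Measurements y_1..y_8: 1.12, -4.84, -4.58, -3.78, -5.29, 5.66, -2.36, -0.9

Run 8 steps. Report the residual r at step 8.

resid = -0.6532

step 1: x_pred=-2.3681  r=3.4881  x^+=0.5026  v^+=3.4747  a^+=1.3500
step 2: x_pred=3.9438  r=-8.7838  x^+=-3.2853  v^+=1.3154  a^+=-0.0602
step 3: x_pred=-2.1890  r=-2.3910  x^+=-4.1568  v^+=0.3640  a^+=-0.4441
step 4: x_pred=-4.0078  r=0.2278  x^+=-3.8203  v^+=0.0723  a^+=-0.4075
step 5: x_pred=-3.9061  r=-1.3839  x^+=-5.0451  v^+=-0.7951  a^+=-0.6297
step 6: x_pred=-5.9484  r=11.6084  x^+=3.6053  v^+=3.0398  a^+=1.2340
step 7: x_pred=6.6350  r=-8.9950  x^+=-0.7679  v^+=0.7024  a^+=-0.2101
step 8: x_pred=-0.2468  r=-0.6532  x^+=-0.7844  v^+=0.2779  a^+=-0.3150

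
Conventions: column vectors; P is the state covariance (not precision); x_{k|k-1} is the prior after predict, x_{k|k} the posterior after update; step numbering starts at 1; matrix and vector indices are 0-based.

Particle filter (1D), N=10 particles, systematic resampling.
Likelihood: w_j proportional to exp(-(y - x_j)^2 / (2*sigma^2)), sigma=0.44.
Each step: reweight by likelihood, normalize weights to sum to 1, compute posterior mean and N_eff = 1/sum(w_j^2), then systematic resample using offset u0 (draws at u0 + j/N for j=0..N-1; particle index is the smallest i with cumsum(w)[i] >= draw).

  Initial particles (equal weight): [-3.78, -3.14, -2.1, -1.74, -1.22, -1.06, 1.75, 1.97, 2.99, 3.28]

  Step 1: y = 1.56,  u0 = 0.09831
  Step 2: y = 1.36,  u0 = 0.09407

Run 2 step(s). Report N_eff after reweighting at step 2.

N_eff = 8.4056

step 1: w=[0.0000, 0.0000, 0.0000, 0.0000, 0.0000, 0.0000, 0.5823, 0.4141, 0.0033, 0.0003]  mean=1.8456  Neff=1.9584  idx=[6, 6, 6, 6, 6, 7, 7, 7, 7, 8]
step 2: w=[0.1376, 0.1376, 0.1376, 0.1376, 0.1376, 0.0780, 0.0780, 0.0780, 0.0780, 0.0002]  mean=1.8189  Neff=8.4056  idx=[0, 1, 2, 2, 3, 4, 5, 6, 7, 8]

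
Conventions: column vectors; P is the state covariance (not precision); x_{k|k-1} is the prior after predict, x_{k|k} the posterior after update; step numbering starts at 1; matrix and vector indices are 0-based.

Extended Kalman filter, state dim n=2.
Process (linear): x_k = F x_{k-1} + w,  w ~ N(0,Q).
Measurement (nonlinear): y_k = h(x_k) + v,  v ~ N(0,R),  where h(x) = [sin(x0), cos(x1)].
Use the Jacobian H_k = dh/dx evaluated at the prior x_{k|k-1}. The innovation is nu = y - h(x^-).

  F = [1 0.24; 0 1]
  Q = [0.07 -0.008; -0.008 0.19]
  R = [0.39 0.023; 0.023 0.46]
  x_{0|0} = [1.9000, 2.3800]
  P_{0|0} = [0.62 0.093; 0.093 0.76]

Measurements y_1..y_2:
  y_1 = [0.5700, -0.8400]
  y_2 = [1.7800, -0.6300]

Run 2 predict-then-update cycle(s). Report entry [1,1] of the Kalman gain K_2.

step 1: x^-=[2.4712, 2.3800]  P^-=[0.7784 0.2674; 0.2674 0.9500]  H_jac=[-0.7836 0.0000; 0.0000 -0.6901]  S=[0.8679 0.1676; 0.1676 0.9124]  K=[-0.6881 -0.0759; -0.1064 -0.6990]  nu=[-0.0513, -0.1163]  x^+=[2.5153, 2.4667]  P^+=[0.3447 0.0735; 0.0735 0.4695]
step 2: x^-=[3.1073, 2.4667]  P^-=[0.4770 0.1782; 0.1782 0.6595]  H_jac=[-0.9994 0.0000; 0.0000 -0.6248]  S=[0.8665 0.1343; 0.1343 0.7174]  K=[-0.5419 -0.0538; -0.1200 -0.5519]  nu=[1.7457, 0.1508]  x^+=[2.1532, 2.1740]  P^+=[0.2127 0.0595; 0.0595 0.4107]

K[1,1] = -0.5519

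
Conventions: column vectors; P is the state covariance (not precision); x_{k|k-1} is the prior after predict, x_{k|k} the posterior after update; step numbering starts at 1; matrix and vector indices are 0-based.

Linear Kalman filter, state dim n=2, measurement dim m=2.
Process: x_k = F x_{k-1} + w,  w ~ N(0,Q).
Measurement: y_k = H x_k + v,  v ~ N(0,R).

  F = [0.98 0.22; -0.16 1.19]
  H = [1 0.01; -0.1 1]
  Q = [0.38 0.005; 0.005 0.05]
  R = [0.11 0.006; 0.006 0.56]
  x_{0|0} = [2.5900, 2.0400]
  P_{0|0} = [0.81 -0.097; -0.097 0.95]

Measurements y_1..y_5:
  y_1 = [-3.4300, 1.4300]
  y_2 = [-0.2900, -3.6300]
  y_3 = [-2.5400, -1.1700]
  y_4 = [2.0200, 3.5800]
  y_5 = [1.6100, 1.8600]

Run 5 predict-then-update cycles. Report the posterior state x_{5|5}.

step 1: x^-=[2.9870, 2.0132]  P^-=[1.1621 0.0170; 0.0170 1.4530]  S=[1.2726 -0.0787; -0.0787 2.0212]  K=[0.9125 -0.0136; 0.0693 0.7207]  nu=[-6.4371, -0.2845]  x^+=[-2.8829, 1.3618]  P^+=[0.1002 0.0079; 0.0079 0.4048]
step 2: x^-=[-2.5256, 2.0818]  P^-=[0.4992 0.1042; 0.1042 0.6228]  S=[0.6114 0.0664; 0.0664 1.1670]  K=[0.8183 -0.0000; 0.1244 0.5177]  nu=[2.2148, -5.9643]  x^+=[-0.7130, -0.7304]  P^+=[0.0899 0.0139; 0.0139 0.2920]
step 3: x^-=[-0.8594, -0.7551]  P^-=[0.4864 0.0831; 0.0831 0.4606]  S=[0.5981 0.0449; 0.0449 1.0088]  K=[0.8148 -0.0022; 0.1133 0.4433]  nu=[-1.6730, -0.5008]  x^+=[-2.2215, -1.1666]  P^+=[0.0895 0.0126; 0.0126 0.2502]
step 4: x^-=[-2.4337, -1.0328]  P^-=[0.4835 0.0707; 0.0707 0.4018]  S=[0.5949 0.0323; 0.0323 0.9524]  K=[0.8141 -0.0041; 0.1033 0.4109]  nu=[4.4641, 4.3694]  x^+=[1.1823, 1.2237]  P^+=[0.0894 0.0115; 0.0115 0.2319]
step 5: x^-=[1.4279, 1.2671]  P^-=[0.4821 0.0647; 0.0647 0.3762]  S=[0.5934 0.0262; 0.0262 0.9281]  K=[0.8137 -0.0052; 0.0979 0.3957]  nu=[0.1695, 0.7357]  x^+=[1.5619, 1.5747]  P^+=[0.0894 0.0109; 0.0109 0.2232]

x_post = [1.5619, 1.5747]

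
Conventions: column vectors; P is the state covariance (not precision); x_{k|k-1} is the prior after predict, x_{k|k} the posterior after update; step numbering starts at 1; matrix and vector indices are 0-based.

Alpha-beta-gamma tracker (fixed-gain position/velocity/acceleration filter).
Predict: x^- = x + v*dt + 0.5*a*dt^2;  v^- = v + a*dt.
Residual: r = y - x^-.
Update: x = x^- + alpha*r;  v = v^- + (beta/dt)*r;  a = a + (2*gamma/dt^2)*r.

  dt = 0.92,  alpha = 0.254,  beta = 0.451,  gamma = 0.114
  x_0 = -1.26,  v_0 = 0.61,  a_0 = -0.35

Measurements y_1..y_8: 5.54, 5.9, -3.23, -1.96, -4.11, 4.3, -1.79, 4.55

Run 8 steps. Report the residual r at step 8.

resid = 12.8843

step 1: x_pred=-0.8469  r=6.3869  x^+=0.7754  v^+=3.4190  a^+=1.3705
step 2: x_pred=4.5008  r=1.3992  x^+=4.8562  v^+=5.3657  a^+=1.7474
step 3: x_pred=10.5322  r=-13.7622  x^+=7.0366  v^+=0.2269  a^+=-1.9598
step 4: x_pred=6.4159  r=-8.3759  x^+=4.2884  v^+=-5.6822  a^+=-4.2161
step 5: x_pred=-2.7234  r=-1.3866  x^+=-3.0756  v^+=-10.2407  a^+=-4.5896
step 6: x_pred=-14.4394  r=18.7394  x^+=-9.6796  v^+=-5.2768  a^+=0.4583
step 7: x_pred=-14.3402  r=12.5502  x^+=-11.1525  v^+=1.2972  a^+=3.8391
step 8: x_pred=-8.3343  r=12.8843  x^+=-5.0617  v^+=11.1453  a^+=7.3098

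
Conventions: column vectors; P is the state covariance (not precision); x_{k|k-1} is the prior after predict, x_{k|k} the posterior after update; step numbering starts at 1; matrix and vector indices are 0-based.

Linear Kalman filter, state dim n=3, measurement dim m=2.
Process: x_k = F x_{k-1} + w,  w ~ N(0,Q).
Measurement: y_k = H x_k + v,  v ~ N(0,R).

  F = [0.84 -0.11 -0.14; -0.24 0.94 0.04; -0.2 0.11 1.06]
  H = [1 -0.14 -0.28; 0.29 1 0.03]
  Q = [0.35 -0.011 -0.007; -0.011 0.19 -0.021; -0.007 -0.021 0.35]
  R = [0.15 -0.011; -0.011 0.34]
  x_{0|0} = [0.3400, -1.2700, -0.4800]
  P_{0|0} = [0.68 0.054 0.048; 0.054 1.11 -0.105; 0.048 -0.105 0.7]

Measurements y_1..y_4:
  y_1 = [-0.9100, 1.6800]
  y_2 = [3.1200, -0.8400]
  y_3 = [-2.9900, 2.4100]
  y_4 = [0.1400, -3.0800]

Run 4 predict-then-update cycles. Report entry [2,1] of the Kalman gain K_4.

K[2,1] = -0.0881

step 1: x^-=[0.4925, -1.2946, -0.7165]  P^-=[0.8325 -0.2052 -0.1744; -0.2052 1.1779 0.0268; -0.1744 0.0268 1.1299]  S=[1.2514 -0.1396; -0.1396 1.4685]  K=[0.7374 0.0912; -0.2191 0.7413; -0.3987 -0.0310]  nu=[-1.7844, 2.8533]  x^+=[-0.5631, 1.2115, -0.0935]  P^+=[0.1586 -0.0288 0.1893; -0.0288 0.2655 -0.0890; 0.1893 -0.0890 0.9331]
step 2: x^-=[-0.5932, 1.2703, 0.1468]  P^-=[0.4414 -0.0743 0.0070; -0.0743 0.4379 -0.0790; 0.0070 -0.0790 1.3082]  S=[0.7133 -0.0045; -0.0045 0.7685]  K=[0.6312 0.0738; -0.1557 0.5378; -0.4885 -0.0519]  nu=[3.9322, -1.9426]  x^+=[1.7453, -0.3868, -1.6733]  P^+=[0.1535 -0.0332 0.2296; -0.0332 0.1976 -0.1129; 0.2296 -0.1129 1.1361]
step 3: x^-=[1.7428, -0.8494, -2.1653]  P^-=[0.4316 -0.0651 0.0182; -0.0651 0.3773 -0.1112; 0.0182 -0.1112 1.5129]  S=[0.7070 0.0169; 0.0169 0.7109]  K=[0.6145 0.0707; -0.1347 0.5027; -0.5497 -0.0721]  nu=[-5.4580, 2.8189]  x^+=[-1.4120, 1.3032, 0.6319]  P^+=[0.1596 -0.0369 0.2620; -0.0369 0.1871 -0.1333; 0.2620 -0.1333 1.2942]
step 4: x^-=[-1.4179, 1.5892, 1.0956]  P^-=[0.4313 -0.0641 0.0259; -0.0641 0.3682 -0.1334; 0.0259 -0.1334 1.6722]  S=[0.7126 0.0236; 0.0236 0.7012]  K=[0.6054 0.0677; -0.1263 0.4971; -0.5916 -0.0881]  nu=[2.0872, -4.2908]  x^+=[-0.4448, -0.8074, 0.2388]  P^+=[0.1650 -0.0401 0.2875; -0.0401 0.1865 -0.1493; 0.2875 -0.1493 1.4149]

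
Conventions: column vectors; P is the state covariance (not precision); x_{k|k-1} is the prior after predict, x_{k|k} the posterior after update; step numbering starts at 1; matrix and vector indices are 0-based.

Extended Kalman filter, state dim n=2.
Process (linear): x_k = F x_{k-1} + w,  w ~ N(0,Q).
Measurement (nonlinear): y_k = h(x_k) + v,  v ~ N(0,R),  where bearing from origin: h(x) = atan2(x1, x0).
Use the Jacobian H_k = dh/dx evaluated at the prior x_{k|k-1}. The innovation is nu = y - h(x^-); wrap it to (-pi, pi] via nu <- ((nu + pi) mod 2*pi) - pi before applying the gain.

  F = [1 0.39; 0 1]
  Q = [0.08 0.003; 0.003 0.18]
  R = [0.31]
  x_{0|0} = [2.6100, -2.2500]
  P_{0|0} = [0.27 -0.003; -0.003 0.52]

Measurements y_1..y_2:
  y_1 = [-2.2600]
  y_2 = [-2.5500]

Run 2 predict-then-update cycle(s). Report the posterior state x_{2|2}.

x_post = [-0.5155, -3.2649]

step 1: x^-=[1.7325, -2.2500]  P^-=[0.4268 0.2028; 0.2028 0.7000]  H_jac=[0.2790 0.2148]  S=[0.3998]  K=[0.4068; 0.5176]  nu=[-1.3454]  x^+=[1.1853, -2.9464]  P^+=[0.3606 0.1186; 0.1186 0.5929]
step 2: x^-=[0.0362, -2.9464]  P^-=[0.6233 0.3528; 0.3528 0.7729]  H_jac=[0.3393 0.0042]  S=[0.3828]  K=[0.5564; 0.3212]  nu=[-0.9915]  x^+=[-0.5155, -3.2649]  P^+=[0.5048 0.2844; 0.2844 0.7334]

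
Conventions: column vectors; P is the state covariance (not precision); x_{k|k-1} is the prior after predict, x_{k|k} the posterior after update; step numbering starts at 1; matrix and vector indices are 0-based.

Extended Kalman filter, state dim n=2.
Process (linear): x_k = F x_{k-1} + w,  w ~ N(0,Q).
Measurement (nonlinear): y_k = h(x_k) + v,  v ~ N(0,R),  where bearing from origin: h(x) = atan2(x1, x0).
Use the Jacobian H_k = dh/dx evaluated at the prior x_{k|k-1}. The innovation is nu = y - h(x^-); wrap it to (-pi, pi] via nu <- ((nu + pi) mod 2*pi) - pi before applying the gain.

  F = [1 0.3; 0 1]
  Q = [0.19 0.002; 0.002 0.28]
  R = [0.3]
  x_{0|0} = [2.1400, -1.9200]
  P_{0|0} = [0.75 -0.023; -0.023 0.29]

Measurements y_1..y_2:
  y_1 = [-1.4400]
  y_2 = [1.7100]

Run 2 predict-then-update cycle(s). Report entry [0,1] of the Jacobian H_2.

H_jac[0,1] = 0.1103

step 1: x^-=[1.5640, -1.9200]  P^-=[0.9523 0.0660; 0.0660 0.5700]  H_jac=[0.3131 0.2550]  S=[0.4410]  K=[0.7143; 0.3765]  nu=[-0.5528]  x^+=[1.1691, -2.1281]  P^+=[0.7273 -0.0526; -0.0526 0.5075]
step 2: x^-=[0.5307, -2.1281]  P^-=[0.9314 0.1016; 0.1016 0.7875]  H_jac=[0.4424 0.1103]  S=[0.5018]  K=[0.8435; 0.2627]  nu=[3.0364]  x^+=[3.0919, -1.3303]  P^+=[0.5744 -0.0096; -0.0096 0.7528]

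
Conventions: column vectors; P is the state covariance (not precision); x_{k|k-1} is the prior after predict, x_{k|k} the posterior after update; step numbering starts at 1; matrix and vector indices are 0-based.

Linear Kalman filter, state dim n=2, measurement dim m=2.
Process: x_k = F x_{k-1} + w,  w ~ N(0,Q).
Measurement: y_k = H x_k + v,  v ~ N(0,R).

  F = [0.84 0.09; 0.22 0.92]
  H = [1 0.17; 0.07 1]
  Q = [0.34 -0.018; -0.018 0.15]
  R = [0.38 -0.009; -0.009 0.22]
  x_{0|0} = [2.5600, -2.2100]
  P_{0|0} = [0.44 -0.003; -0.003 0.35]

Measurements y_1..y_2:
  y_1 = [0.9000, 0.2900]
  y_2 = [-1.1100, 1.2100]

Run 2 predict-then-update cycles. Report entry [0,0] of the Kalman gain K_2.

K[0,0] = 0.5648

step 1: x^-=[1.9515, -1.4700]  P^-=[0.6528 0.0899; 0.0899 0.4663]  S=[1.0769 0.2070; 0.2070 0.7021]  K=[0.6183 0.0109; 0.0294 0.6645]  nu=[-0.8016, 1.6234]  x^+=[1.4735, -0.4149]  P^+=[0.2382 -0.0198; -0.0198 0.1473]
step 2: x^-=[1.2004, -0.0575]  P^-=[0.5063 0.0225; 0.0225 0.2782]  S=[0.9020 0.0965; 0.0965 0.5038]  K=[0.5648 0.0068; 0.0183 0.5518]  nu=[-2.3006, 1.1835]  x^+=[-0.0910, 0.5533]  P^+=[0.2178 -0.0188; -0.0188 0.1225]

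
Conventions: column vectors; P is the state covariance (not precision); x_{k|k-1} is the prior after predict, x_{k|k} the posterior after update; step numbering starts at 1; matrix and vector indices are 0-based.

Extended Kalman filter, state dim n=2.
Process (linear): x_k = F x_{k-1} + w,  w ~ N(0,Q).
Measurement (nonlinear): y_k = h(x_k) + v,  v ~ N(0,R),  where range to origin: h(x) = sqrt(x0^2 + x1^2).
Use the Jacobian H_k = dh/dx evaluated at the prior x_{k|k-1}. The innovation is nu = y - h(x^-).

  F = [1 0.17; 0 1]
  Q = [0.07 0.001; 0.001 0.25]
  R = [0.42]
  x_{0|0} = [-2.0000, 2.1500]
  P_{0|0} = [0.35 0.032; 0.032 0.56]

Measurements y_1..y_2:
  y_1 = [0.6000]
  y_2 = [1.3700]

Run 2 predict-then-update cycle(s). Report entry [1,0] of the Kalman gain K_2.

step 1: x^-=[-1.6345, 2.1500]  P^-=[0.4471 0.1282; 0.1282 0.8100]  H_jac=[-0.6052 0.7961]  S=[0.9735]  K=[-0.1731; 0.5826]  nu=[-2.1008]  x^+=[-1.2709, 0.9260]  P^+=[0.4179 0.2264; 0.2264 0.4795]
step 2: x^-=[-1.1135, 0.9260]  P^-=[0.5787 0.3089; 0.3089 0.7295]  H_jac=[-0.7689 0.6394]  S=[0.7567]  K=[-0.3270; 0.3026]  nu=[-0.0782]  x^+=[-1.0879, 0.9023]  P^+=[0.4978 0.3838; 0.3838 0.6602]

K[1,0] = 0.3026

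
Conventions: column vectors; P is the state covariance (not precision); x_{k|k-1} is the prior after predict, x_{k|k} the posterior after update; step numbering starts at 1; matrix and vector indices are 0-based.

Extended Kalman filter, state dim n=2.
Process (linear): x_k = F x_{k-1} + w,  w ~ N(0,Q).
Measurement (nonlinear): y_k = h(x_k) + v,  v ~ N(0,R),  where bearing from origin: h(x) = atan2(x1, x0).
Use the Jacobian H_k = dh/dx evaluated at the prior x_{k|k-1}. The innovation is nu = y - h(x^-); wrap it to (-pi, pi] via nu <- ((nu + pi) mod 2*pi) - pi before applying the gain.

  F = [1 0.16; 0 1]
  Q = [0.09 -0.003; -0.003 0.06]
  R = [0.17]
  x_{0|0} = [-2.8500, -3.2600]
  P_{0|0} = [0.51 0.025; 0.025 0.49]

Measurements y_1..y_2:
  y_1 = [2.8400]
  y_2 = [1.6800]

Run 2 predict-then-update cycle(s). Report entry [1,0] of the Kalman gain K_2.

K[1,0] = -0.3839

step 1: x^-=[-3.3716, -3.2600]  P^-=[0.6205 0.1004; 0.1004 0.5500]  H_jac=[0.1482 -0.1533]  S=[0.1920]  K=[0.3989; -0.3616]  nu=[-1.0702]  x^+=[-3.7985, -2.8730]  P^+=[0.5900 0.1281; 0.1281 0.5249]
step 2: x^-=[-4.2582, -2.8730]  P^-=[0.7344 0.2091; 0.2091 0.5849]  H_jac=[0.1089 -0.1614]  S=[0.1866]  K=[0.2477; -0.3839]  nu=[-2.0551]  x^+=[-4.7673, -2.0841]  P^+=[0.7230 0.2268; 0.2268 0.5574]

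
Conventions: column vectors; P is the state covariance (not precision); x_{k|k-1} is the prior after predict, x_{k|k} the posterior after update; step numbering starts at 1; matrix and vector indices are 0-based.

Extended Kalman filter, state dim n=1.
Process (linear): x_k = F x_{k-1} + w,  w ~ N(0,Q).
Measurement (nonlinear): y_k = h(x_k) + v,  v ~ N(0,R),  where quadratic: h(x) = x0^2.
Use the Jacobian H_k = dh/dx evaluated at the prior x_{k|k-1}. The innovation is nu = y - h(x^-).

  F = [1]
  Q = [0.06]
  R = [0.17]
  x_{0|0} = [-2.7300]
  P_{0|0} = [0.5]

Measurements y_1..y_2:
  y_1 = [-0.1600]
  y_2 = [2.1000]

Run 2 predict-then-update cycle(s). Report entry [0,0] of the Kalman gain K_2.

step 1: x^-=[-2.7300]  P^-=[0.5600]  H_jac=[-5.4600]  S=[16.8645]  K=[-0.1813]  nu=[-7.6129]  x^+=[-1.3498]  P^+=[0.0056]
step 2: x^-=[-1.3498]  P^-=[0.0656]  H_jac=[-2.6995]  S=[0.6484]  K=[-0.2733]  nu=[0.2782]  x^+=[-1.4258]  P^+=[0.0172]

K[0,0] = -0.2733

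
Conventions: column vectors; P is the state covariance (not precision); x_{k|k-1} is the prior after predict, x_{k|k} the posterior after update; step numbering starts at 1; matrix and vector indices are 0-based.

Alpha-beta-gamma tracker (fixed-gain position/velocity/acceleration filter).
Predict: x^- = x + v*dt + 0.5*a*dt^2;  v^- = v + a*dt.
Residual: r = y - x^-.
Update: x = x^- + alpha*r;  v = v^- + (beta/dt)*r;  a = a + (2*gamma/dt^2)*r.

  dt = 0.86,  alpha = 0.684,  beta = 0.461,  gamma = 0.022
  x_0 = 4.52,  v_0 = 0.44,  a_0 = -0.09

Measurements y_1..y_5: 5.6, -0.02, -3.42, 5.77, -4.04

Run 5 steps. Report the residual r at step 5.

resid = -7.3788

step 1: x_pred=4.8651  r=0.7349  x^+=5.3678  v^+=0.7565  a^+=-0.0463
step 2: x_pred=6.0013  r=-6.0213  x^+=1.8827  v^+=-2.5110  a^+=-0.4045
step 3: x_pred=-0.4263  r=-2.9937  x^+=-2.4740  v^+=-4.4636  a^+=-0.5826
step 4: x_pred=-6.5281  r=12.2981  x^+=1.8838  v^+=1.6277  a^+=0.1490
step 5: x_pred=3.3388  r=-7.3788  x^+=-1.7083  v^+=-2.1995  a^+=-0.2899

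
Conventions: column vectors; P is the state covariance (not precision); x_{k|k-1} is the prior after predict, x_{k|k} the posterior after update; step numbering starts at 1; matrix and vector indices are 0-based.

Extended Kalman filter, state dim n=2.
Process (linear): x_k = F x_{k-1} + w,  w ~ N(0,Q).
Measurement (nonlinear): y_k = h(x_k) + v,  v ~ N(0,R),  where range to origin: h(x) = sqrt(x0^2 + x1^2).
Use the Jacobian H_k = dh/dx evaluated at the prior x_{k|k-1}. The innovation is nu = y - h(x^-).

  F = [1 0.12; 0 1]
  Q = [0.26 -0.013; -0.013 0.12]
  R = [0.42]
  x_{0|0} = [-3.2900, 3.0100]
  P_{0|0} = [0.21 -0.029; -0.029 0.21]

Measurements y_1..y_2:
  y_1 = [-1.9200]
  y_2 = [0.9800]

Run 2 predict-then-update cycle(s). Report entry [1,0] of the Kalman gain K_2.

K[1,0] = 0.4440

step 1: x^-=[-2.9288, 3.0100]  P^-=[0.4661 -0.0168; -0.0168 0.3300]  H_jac=[-0.6974 0.7167]  S=[0.8330]  K=[-0.4047; 0.2980]  nu=[-6.1198]  x^+=[-0.4524, 1.1863]  P^+=[0.3297 0.0836; 0.0836 0.2560]
step 2: x^-=[-0.3101, 1.1863]  P^-=[0.6134 0.1014; 0.1014 0.3760]  H_jac=[-0.2529 0.9675]  S=[0.7616]  K=[-0.0749; 0.4440]  nu=[-0.2461]  x^+=[-0.2916, 1.0770]  P^+=[0.6092 0.1267; 0.1267 0.2259]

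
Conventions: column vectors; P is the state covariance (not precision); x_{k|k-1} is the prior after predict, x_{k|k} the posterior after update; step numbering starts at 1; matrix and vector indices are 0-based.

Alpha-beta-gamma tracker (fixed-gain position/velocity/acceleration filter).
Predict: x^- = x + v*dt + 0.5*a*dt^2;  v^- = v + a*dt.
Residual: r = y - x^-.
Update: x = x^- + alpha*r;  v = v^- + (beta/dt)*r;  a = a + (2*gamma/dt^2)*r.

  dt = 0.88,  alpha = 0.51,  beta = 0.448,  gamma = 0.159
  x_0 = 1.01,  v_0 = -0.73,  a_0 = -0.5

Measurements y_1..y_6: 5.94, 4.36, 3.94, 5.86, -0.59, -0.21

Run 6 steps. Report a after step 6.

step 1: x_pred=0.1740  r=5.7660  x^+=3.1147  v^+=1.7654  a^+=1.8678
step 2: x_pred=5.3914  r=-1.0314  x^+=4.8654  v^+=2.8840  a^+=1.4442
step 3: x_pred=7.9625  r=-4.0225  x^+=5.9110  v^+=2.1071  a^+=-0.2076
step 4: x_pred=7.6848  r=-1.8248  x^+=6.7542  v^+=0.9954  a^+=-0.9569
step 5: x_pred=7.2596  r=-7.8496  x^+=3.2563  v^+=-3.8429  a^+=-4.1803
step 6: x_pred=-1.7441  r=1.5341  x^+=-0.9617  v^+=-6.7406  a^+=-3.5503

a_post = -3.5503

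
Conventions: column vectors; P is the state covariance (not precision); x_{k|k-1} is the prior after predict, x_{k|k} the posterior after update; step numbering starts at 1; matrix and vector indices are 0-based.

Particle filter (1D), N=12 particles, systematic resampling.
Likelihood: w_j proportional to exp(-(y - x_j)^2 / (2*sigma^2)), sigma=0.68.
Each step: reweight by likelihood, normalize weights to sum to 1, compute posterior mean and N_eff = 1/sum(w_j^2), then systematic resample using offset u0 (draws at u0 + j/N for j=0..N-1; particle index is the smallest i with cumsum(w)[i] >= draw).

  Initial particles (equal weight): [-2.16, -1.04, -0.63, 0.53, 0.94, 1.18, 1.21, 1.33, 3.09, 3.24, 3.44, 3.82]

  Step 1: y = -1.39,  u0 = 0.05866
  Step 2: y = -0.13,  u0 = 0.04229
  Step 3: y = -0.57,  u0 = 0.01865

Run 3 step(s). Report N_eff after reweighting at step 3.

N_eff = 11.8484

step 1: w=[0.2685, 0.4466, 0.2730, 0.0095, 0.0014, 0.0004, 0.0003, 0.0002, 0.0000, 0.0000, 0.0000, 0.0000]  mean=-1.2090  Neff=2.8884  idx=[0, 0, 0, 1, 1, 1, 1, 1, 2, 2, 2, 2]
step 2: w=[0.0023, 0.0023, 0.0023, 0.0796, 0.0796, 0.0796, 0.0796, 0.0796, 0.1488, 0.1488, 0.1488, 0.1488]  mean=-0.8036  Neff=8.3161  idx=[3, 4, 5, 6, 7, 8, 8, 9, 10, 10, 11, 11]
step 3: w=[0.0722, 0.0722, 0.0722, 0.0722, 0.0722, 0.0913, 0.0913, 0.0913, 0.0913, 0.0913, 0.0913, 0.0913]  mean=-0.7780  Neff=11.8484  idx=[0, 1, 2, 3, 4, 5, 6, 7, 8, 9, 10, 11]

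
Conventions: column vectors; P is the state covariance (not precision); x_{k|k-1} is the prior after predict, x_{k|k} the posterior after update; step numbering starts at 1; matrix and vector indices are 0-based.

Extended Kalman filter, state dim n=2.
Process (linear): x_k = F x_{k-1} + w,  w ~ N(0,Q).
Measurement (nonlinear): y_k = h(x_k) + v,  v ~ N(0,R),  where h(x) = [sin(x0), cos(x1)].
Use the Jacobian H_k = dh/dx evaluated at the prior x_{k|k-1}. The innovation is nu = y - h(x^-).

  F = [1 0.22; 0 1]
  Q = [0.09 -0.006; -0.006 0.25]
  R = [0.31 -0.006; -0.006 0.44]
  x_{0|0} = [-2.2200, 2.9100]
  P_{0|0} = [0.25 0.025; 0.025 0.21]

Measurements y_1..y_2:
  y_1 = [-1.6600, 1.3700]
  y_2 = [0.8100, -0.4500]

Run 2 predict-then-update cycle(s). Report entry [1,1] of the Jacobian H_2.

step 1: x^-=[-1.5798, 2.9100]  P^-=[0.3612 0.0652; 0.0652 0.4600]  H_jac=[-0.0090 0.0000; 0.0000 -0.2295]  S=[0.3100 -0.0059; -0.0059 0.4642]  K=[-0.0111 -0.0324; -0.0062 -0.2275]  nu=[-0.6600, 2.3433]  x^+=[-1.6483, 2.3810]  P^+=[0.3606 0.0618; 0.0618 0.4360]
step 2: x^-=[-1.1245, 2.3810]  P^-=[0.4989 0.1517; 0.1517 0.6860]  H_jac=[0.4316 0.0000; 0.0000 -0.6894]  S=[0.4029 -0.0511; -0.0511 0.7660]  K=[0.5215 -0.1017; 0.0849 -0.6117]  nu=[1.7121, 0.2744]  x^+=[-0.2596, 2.3584]  P^+=[0.3760 0.0695; 0.0695 0.3912]

H_jac[1,1] = -0.6894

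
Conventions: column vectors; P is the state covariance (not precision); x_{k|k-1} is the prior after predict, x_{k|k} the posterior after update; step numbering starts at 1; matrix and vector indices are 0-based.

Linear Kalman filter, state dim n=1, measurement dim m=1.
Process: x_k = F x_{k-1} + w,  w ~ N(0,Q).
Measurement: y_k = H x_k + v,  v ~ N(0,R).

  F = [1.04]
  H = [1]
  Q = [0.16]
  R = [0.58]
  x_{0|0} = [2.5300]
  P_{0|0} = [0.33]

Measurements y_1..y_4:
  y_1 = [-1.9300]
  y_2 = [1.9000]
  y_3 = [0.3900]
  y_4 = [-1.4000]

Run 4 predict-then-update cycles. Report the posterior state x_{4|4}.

step 1: x^-=[2.6312]  P^-=[0.5169]  S=[1.0969]  K=[0.4713]  nu=[-4.5612]  x^+=[0.4817]  P^+=[0.2733]
step 2: x^-=[0.5010]  P^-=[0.4556]  S=[1.0356]  K=[0.4400]  nu=[1.3990]  x^+=[1.1165]  P^+=[0.2552]
step 3: x^-=[1.1612]  P^-=[0.4360]  S=[1.0160]  K=[0.4291]  nu=[-0.7712]  x^+=[0.8302]  P^+=[0.2489]
step 4: x^-=[0.8634]  P^-=[0.4292]  S=[1.0092]  K=[0.4253]  nu=[-2.2634]  x^+=[-0.0992]  P^+=[0.2467]

x_post = [-0.0992]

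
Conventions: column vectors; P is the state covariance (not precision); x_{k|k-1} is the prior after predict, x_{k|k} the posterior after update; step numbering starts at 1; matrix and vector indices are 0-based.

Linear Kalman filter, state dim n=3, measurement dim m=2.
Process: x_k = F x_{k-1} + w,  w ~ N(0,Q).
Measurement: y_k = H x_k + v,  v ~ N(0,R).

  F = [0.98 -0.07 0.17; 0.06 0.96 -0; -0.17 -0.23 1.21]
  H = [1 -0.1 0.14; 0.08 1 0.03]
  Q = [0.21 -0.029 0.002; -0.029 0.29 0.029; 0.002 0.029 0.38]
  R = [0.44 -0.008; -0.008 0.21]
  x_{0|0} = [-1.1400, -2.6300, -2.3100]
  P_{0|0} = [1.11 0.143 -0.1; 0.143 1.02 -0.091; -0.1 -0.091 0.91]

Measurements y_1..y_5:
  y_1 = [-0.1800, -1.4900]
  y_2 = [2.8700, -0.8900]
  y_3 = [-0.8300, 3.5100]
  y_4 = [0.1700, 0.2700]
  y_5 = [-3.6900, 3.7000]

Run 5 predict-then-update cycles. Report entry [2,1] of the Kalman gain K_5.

step 1: x^-=[-1.3258, -2.5932, -1.9964]  P^-=[1.2566 0.0858 -0.1143; 0.0858 1.2505 -0.3458; -0.1143 -0.3458 1.9013]  S=[1.7069 0.0085; 0.0085 1.4627]  K=[0.7212 0.1209; -0.0556 0.8529; 0.1103 -0.2043]  nu=[1.1660, 1.2692]  x^+=[-0.3315, -1.5756, -2.1271]  P^+=[0.3460 -0.0017 -0.2128; -0.0017 0.1821 -0.0814; -0.2128 -0.0814 1.8199]
step 2: x^-=[-0.5762, -1.5325, -2.1551]  P^-=[0.5270 -0.0379 0.0859; -0.0379 0.4589 -0.1244; 0.0859 -0.1244 3.1968]  S=[1.0694 -0.0494; -0.0494 0.6620]  K=[0.5099 0.0484; -0.0633 0.6782; 0.5107 0.0055]  nu=[3.5947, 0.7532]  x^+=[1.2930, -1.2492, -0.3150]  P^+=[0.2499 -0.0082 -0.1914; -0.0082 0.1458 -0.0752; -0.1914 -0.0752 2.9181]
step 3: x^-=[1.3010, -1.1217, -0.3136]  P^-=[0.4742 -0.0460 0.3526; -0.0460 0.4244 -0.1055; 0.3526 -0.1055 4.7873]  S=[1.1232 -0.0379; -0.0379 0.6297]  K=[0.4714 0.0324; -0.0696 0.6588; 0.9255 0.1611]  nu=[-2.1993, 4.5370]  x^+=[0.4115, 2.0206, -1.6183]  P^+=[0.2252 -0.0109 -0.1366; -0.0109 0.1421 -0.0773; -0.1366 -0.0773 3.8202]
step 4: x^-=[-0.0133, 1.9645, -2.4929]  P^-=[0.4952 -0.0495 0.6064; -0.0495 0.4205 -0.1024; 0.6064 -0.1024 6.0855]  S=[1.2412 -0.0230; -0.0230 0.6280]  K=[0.4719 0.0305; -0.0731 0.6557; 1.1878 0.2484]  nu=[0.7288, -1.6186]  x^+=[0.2812, 0.8498, -2.0293]  P^+=[0.2188 -0.0122 -0.0905; -0.0122 0.1416 -0.0794; -0.0905 -0.0794 4.3091]
step 5: x^-=[-0.1289, 0.8327, -2.6988]  P^-=[0.5188 -0.0509 0.7619; -0.0509 0.4199 -0.1011; 0.7619 -0.1011 6.7832]  S=[1.3223 -0.0130; -0.0130 0.6288]  K=[0.4772 0.0312; -0.0745 0.6550; 1.3048 0.2867]  nu=[-3.1000, 2.9586]  x^+=[-1.5158, 3.0016, -5.8955]  P^+=[0.2175 -0.0127 -0.0647; -0.0127 0.1416 -0.0798; -0.0647 -0.0798 4.4900]

K[2,1] = 0.2867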